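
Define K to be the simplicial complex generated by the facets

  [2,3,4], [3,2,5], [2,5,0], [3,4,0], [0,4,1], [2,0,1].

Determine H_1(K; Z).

Take the total order 0 < 1 < 2 < 3 < 4 < 5 on the vertex set. Then K (dimension 2) consists of the simplices:

  0-simplices (6): [0], [1], [2], [3], [4], [5]
  1-simplices (12): [0,1], [0,2], [0,3], [0,4], [0,5], [1,2], [1,4], [2,3], [2,4], [2,5], [3,4], [3,5]
  2-simplices (6): [0,1,2], [0,1,4], [0,2,5], [0,3,4], [2,3,4], [2,3,5]

giving chain groups C_0 ≅ Z^6, C_1 ≅ Z^12, C_2 ≅ Z^6.

The boundary map ∂_1: C_1 → C_0 is given by ∂[p,q] = [q] − [p].
As a 6×12 matrix over Z this has rank 5, with invariant factors (1,1,1,1,1).

∂_2: C_2 → C_1 maps a triangle to the signed sum of its edges. For instance
  ∂[2,3,4] = [3,4] − [2,4] + [2,3],
  ∂[0,1,4] = [1,4] − [0,4] + [0,1].
This gives a 12×6 integer matrix of rank 6; reducing to Smith normal form yields diagonal entries (1,1,1,1,1,1).

Reading off H_k = ker ∂_k / im ∂_{k+1}:

  H_1: rank ker ∂_1 − rank ∂_2 = (12 − 5) − 6 = 1, and the invariant factors of ∂_2 are all 1, so H_1 ≅ Z.

H_1 ≅ Z.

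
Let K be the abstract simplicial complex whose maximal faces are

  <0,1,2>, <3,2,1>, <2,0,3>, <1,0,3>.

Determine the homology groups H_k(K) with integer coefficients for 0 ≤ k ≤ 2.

We work with the vertex ordering 0 < 1 < 2 < 3. The simplices of K, each written with vertices in increasing order, are:

  0-simplices (4): [0], [1], [2], [3]
  1-simplices (6): [0,1], [0,2], [0,3], [1,2], [1,3], [2,3]
  2-simplices (4): [0,1,2], [0,1,3], [0,2,3], [1,2,3]

so the chain groups are C_0 ≅ Z^4, C_1 ≅ Z^6, C_2 ≅ Z^4.

∂_1: C_1 → C_0 maps an edge to its endpoints' difference, ∂[p,q] = q − p. For instance
  ∂[1,3] = [3] − [1].
The resulting 4×6 matrix has rank 3, and its Smith normal form has invariant factors (1,1,1).

The boundary map ∂_2: C_2 → C_1 maps a triangle to the signed sum of its edges. For instance
  ∂[1,2,3] = [2,3] − [1,3] + [1,2],
  ∂[0,1,3] = [1,3] − [0,3] + [0,1].
As a 6×4 matrix over Z this has rank 3, with invariant factors (1,1,1).

Reading off H_k = ker ∂_k / im ∂_{k+1}:

  H_0: rank C_0 − rank ∂_1 = 4 − 3 = 1, and the invariant factors of ∂_1 are all 1, so H_0 ≅ Z.
  H_1: rank ker ∂_1 − rank ∂_2 = (6 − 3) − 3 = 0, and the invariant factors of ∂_2 are all 1, so H_1 ≅ 0.
  H_2: rank ker ∂_2 − rank ∂_3 = (4 − 3) − 0 = 1, and there is no ∂_3, so H_2 ≅ Z.

As a check, the Euler characteristic is 4 − 6 + 4 = 2, which agrees with 1 − 0 + 1 = 2.

H_0 = Z,  H_1 = 0,  H_2 = Z.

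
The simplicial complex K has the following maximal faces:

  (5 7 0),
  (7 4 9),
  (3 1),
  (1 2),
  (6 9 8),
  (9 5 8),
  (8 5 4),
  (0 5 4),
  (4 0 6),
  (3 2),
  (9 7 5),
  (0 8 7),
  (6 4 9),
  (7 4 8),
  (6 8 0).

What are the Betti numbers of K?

Order the vertices as 0 < 1 < 2 < 3 < 4 < 5 < 6 < 7 < 8 < 9. Listing each simplex with vertices in this order, K has dimension 2 with simplices:

  0-simplices (10): [0], [1], [2], [3], [4], [5], [6], [7], [8], [9]
  1-simplices (21): [0,4], [0,5], [0,6], [0,7], [0,8], [1,2], [1,3], [2,3], [4,5], [4,6], [4,7], [4,8], [4,9], [5,7], [5,8], [5,9], [6,8], [6,9], [7,8], [7,9], [8,9]
  2-simplices (12): [0,4,5], [0,4,6], [0,5,7], [0,6,8], [0,7,8], [4,5,8], [4,6,9], [4,7,8], [4,7,9], [5,7,9], [5,8,9], [6,8,9]

so the chain groups are C_0 ≅ Z^10, C_1 ≅ Z^21, C_2 ≅ Z^12.

∂_1: C_1 → C_0 maps an edge to its endpoints' difference, ∂[p,q] = q − p.
This gives a 10×21 integer matrix of rank 8; reducing to Smith normal form yields diagonal entries (1,1,1,1,1,1,1,1).

Boundary ∂_2: C_2 → C_1 acts by ∂[p,q,r] = [q,r] − [p,r] + [p,q]. For instance
  ∂[0,6,8] = [6,8] − [0,8] + [0,6],
  ∂[4,5,8] = [5,8] − [4,8] + [4,5].
The 21×12 boundary matrix has rank 12 and Smith normal form diag(1,1,1,1,1,1,1,1,1,1,1,2).

Computing H_k = (kernel of ∂_k) / (image of ∂_{k+1}):

  H_0: rank C_0 − rank ∂_1 = 10 − 8 = 2, and the invariant factors of ∂_1 are all 1, so H_0 ≅ Z^2.
  H_1: rank ker ∂_1 − rank ∂_2 = (21 − 8) − 12 = 1, and ∂_2 has invariant factor 2 > 1, so H_1 ≅ Z ⊕ Z_2.
  H_2: rank ker ∂_2 − rank ∂_3 = (12 − 12) − 0 = 0, and there is no ∂_3, so H_2 ≅ 0.

Hence the Betti numbers are b_0 = 2, b_1 = 1, b_2 = 0.

b_0 = 2, b_1 = 1, b_2 = 0.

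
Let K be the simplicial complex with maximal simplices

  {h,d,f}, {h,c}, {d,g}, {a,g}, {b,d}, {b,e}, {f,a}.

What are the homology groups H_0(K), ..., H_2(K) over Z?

K has 8 vertices, 9 edges, 1 triangle.
rank ∂_0 = 0, rank ∂_1 = 7 ⇒ b_0 = 8 − 0 − 7 = 1; all invariant factors of ∂_1 are 1 so no torsion. So H_0 ≅ Z.
rank ∂_1 = 7, rank ∂_2 = 1 ⇒ b_1 = 9 − 7 − 1 = 1; all invariant factors of ∂_2 are 1 so no torsion. So H_1 ≅ Z.
rank ∂_2 = 1, rank ∂_3 = 0 ⇒ b_2 = 1 − 1 − 0 = 0. So H_2 ≅ 0.

H_0 ≅ Z,  H_1 ≅ Z,  H_2 = 0.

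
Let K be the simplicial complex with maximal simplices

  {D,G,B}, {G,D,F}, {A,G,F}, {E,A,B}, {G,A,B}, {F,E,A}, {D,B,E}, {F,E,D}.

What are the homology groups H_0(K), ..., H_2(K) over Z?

H_0 = Z,  H_1 = 0,  H_2 = Z.

Fix the vertex order A < B < D < E < F < G and write every simplex with vertices in increasing order. Then dim K = 2 and the simplices of K are:

  0-simplices (6): A, B, D, E, F, G
  1-simplices (12): AB, AE, AF, AG, BD, BE, BG, DE, DF, DG, EF, FG
  2-simplices (8): ABE, ABG, AEF, AFG, BDE, BDG, DEF, DFG

giving chain groups C_0 ≅ Z^6, C_1 ≅ Z^12, C_2 ≅ Z^8.

The boundary map ∂_1: C_1 → C_0 maps an edge to its endpoints' difference, ∂[p,q] = q − p.
This gives a 6×12 integer matrix of rank 5; reducing to Smith normal form yields diagonal entries (1,1,1,1,1).

Boundary ∂_2: C_2 → C_1 acts by ∂[p,q,r] = [q,r] − [p,r] + [p,q]. For instance
  ∂BDE = DE − BE + BD,
  ∂AEF = EF − AF + AE.
As a 12×8 matrix over Z this has rank 7, with invariant factors (1,1,1,1,1,1,1).

Now H_k = ker ∂_k / im ∂_{k+1}, so:

  H_0: rank C_0 − rank ∂_1 = 6 − 5 = 1, and the invariant factors of ∂_1 are all 1, so H_0 = Z.
  H_1: rank ker ∂_1 − rank ∂_2 = (12 − 5) − 7 = 0, and the invariant factors of ∂_2 are all 1, so H_1 = 0.
  H_2: rank ker ∂_2 − rank ∂_3 = (8 − 7) − 0 = 1, and there is no ∂_3, so H_2 = Z.

(K is a triangulation of the 2-sphere S^2.)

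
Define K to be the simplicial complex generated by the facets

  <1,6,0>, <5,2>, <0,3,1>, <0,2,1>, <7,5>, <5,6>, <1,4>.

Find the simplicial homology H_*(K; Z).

K has 8 vertices, 11 edges, 3 triangles.
rank ∂_0 = 0, rank ∂_1 = 7 ⇒ b_0 = 8 − 0 − 7 = 1; all invariant factors of ∂_1 are 1 so no torsion. So H_0 ≅ Z.
rank ∂_1 = 7, rank ∂_2 = 3 ⇒ b_1 = 11 − 7 − 3 = 1; all invariant factors of ∂_2 are 1 so no torsion. So H_1 ≅ Z.
rank ∂_2 = 3, rank ∂_3 = 0 ⇒ b_2 = 3 − 3 − 0 = 0. So H_2 ≅ 0.

H_0 = Z,  H_1 = Z,  H_2 = 0.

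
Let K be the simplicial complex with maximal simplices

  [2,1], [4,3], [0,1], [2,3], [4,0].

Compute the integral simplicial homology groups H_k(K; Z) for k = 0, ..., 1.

Take the total order 0 < 1 < 2 < 3 < 4 on the vertex set. Then K (dimension 1) consists of the simplices:

  0-simplices (5): [0], [1], [2], [3], [4]
  1-simplices (5): [0,1], [0,4], [1,2], [2,3], [3,4]

giving chain groups C_0 ≅ Z^5, C_1 ≅ Z^5.

Boundary ∂_1: C_1 → C_0 maps an edge to its endpoints' difference, ∂[p,q] = q − p. For instance
  ∂[0,1] = [1] − [0].
The 5×5 boundary matrix has rank 4 and Smith normal form diag(1,1,1,1).

Reading off H_k = ker ∂_k / im ∂_{k+1}:

  H_0: rank C_0 − rank ∂_1 = 5 − 4 = 1, and the invariant factors of ∂_1 are all 1, so H_0 ≅ Z.
  H_1: rank ker ∂_1 − rank ∂_2 = (5 − 4) − 0 = 1, and there is no ∂_2, so H_1 ≅ Z.

As a check, the Euler characteristic is 5 − 5 = 0, which agrees with 1 − 1 = 0.

H_0 ≅ Z,  H_1 ≅ Z.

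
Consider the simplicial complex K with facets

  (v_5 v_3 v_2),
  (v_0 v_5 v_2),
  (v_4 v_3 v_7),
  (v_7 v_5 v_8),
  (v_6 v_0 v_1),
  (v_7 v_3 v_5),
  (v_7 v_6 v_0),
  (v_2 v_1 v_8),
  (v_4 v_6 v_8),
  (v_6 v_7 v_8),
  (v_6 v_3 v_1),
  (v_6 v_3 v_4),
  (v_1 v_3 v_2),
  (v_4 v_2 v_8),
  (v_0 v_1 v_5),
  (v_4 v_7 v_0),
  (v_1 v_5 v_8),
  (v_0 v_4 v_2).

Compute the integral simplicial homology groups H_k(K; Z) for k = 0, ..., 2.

K has 9 vertices, 27 edges, 18 triangles.
rank ∂_0 = 0, rank ∂_1 = 8 ⇒ b_0 = 9 − 0 − 8 = 1; all invariant factors of ∂_1 are 1 so no torsion. So H_0 ≅ Z.
rank ∂_1 = 8, rank ∂_2 = 18 ⇒ b_1 = 27 − 8 − 18 = 1; ∂_2 has invariant factor(s) [2] giving torsion. So H_1 ≅ Z ⊕ Z/2.
rank ∂_2 = 18, rank ∂_3 = 0 ⇒ b_2 = 18 − 18 − 0 = 0. So H_2 ≅ 0.

H_0 = Z,  H_1 = Z ⊕ Z/2,  H_2 = 0.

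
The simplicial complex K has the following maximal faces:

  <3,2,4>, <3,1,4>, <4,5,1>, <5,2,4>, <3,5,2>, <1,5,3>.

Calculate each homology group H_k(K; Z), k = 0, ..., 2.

H_0 ≅ Z,  H_1 = 0,  H_2 ≅ Z.

Take the total order 1 < 2 < 3 < 4 < 5 on the vertex set. Then K (dimension 2) consists of the simplices:

  0-simplices (5): [1], [2], [3], [4], [5]
  1-simplices (9): [1,3], [1,4], [1,5], [2,3], [2,4], [2,5], [3,4], [3,5], [4,5]
  2-simplices (6): [1,3,4], [1,3,5], [1,4,5], [2,3,4], [2,3,5], [2,4,5]

giving chain groups C_0 ≅ Z^5, C_1 ≅ Z^9, C_2 ≅ Z^6.

The boundary map ∂_1: C_1 → C_0 sends each edge [p,q] (with p < q) to q − p.
The 5×9 boundary matrix has rank 4 and Smith normal form diag(1,1,1,1).

The boundary map ∂_2: C_2 → C_1 maps a triangle to the signed sum of its edges. For instance
  ∂[1,3,4] = [3,4] − [1,4] + [1,3],
  ∂[1,3,5] = [3,5] − [1,5] + [1,3].
This gives a 9×6 integer matrix of rank 5; reducing to Smith normal form yields diagonal entries (1,1,1,1,1).

Reading off H_k = ker ∂_k / im ∂_{k+1}:

  H_0: rank C_0 − rank ∂_1 = 5 − 4 = 1, and the invariant factors of ∂_1 are all 1, so H_0 ≅ Z.
  H_1: rank ker ∂_1 − rank ∂_2 = (9 − 4) − 5 = 0, and the invariant factors of ∂_2 are all 1, so H_1 ≅ 0.
  H_2: rank ker ∂_2 − rank ∂_3 = (6 − 5) − 0 = 1, and there is no ∂_3, so H_2 ≅ Z.

As a check, the Euler characteristic is 5 − 9 + 6 = 2, which agrees with 1 − 0 + 1 = 2.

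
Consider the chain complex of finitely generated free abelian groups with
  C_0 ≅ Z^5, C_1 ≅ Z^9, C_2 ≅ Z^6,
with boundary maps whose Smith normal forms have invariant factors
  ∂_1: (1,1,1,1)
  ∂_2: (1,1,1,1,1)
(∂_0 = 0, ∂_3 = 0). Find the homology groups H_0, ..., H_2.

H_0: b_0 = 5 − 0 − 4 = 1; torsion from ∂_1 factors > 1: none. So H_0 ≅ Z.
H_1: b_1 = 9 − 4 − 5 = 0; torsion from ∂_2 factors > 1: none. So H_1 ≅ 0.
H_2: b_2 = 6 − 5 − 0 = 1; torsion from ∂_3 factors > 1: none. So H_2 ≅ Z.

H_0 ≅ Z,  H_1 = 0,  H_2 ≅ Z.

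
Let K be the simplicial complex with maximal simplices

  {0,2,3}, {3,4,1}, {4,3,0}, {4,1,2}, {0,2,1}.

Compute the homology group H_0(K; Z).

Order the vertices as 0 < 1 < 2 < 3 < 4. Listing each simplex with vertices in this order, K has dimension 2 with simplices:

  0-simplices (5): [0], [1], [2], [3], [4]
  1-simplices (10): [0,1], [0,2], [0,3], [0,4], [1,2], [1,3], [1,4], [2,3], [2,4], [3,4]
  2-simplices (5): [0,1,2], [0,2,3], [0,3,4], [1,2,4], [1,3,4]

Hence C_0 ≅ Z^5, C_1 ≅ Z^10, C_2 ≅ Z^5.

∂_1: C_1 → C_0 is given by ∂[p,q] = [q] − [p].
As a 5×10 matrix over Z this has rank 4, with invariant factors (1,1,1,1).

Boundary ∂_2: C_2 → C_1 acts by ∂[p,q,r] = [q,r] − [p,r] + [p,q]. For instance
  ∂[0,2,3] = [2,3] − [0,3] + [0,2],
  ∂[0,1,2] = [1,2] − [0,2] + [0,1].
The resulting 10×5 matrix has rank 5, and its Smith normal form has invariant factors (1,1,1,1,1).

From H_k ≅ ker(∂_k) / im(∂_{k+1}) we obtain:

  H_0: rank C_0 − rank ∂_1 = 5 − 4 = 1, and the invariant factors of ∂_1 are all 1, so H_0 ≅ Z.

(K is a triangulation of the Möbius band.)

H_0 = Z.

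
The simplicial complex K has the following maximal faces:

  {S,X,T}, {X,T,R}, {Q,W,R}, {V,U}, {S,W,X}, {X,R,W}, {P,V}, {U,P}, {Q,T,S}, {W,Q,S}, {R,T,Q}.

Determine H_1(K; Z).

Take the total order P < Q < R < S < T < U < V < W < X on the vertex set. Then K (dimension 2) consists of the simplices:

  0-simplices (9): P, Q, R, S, T, U, V, W, X
  1-simplices (15): PU, PV, QR, QS, QT, QW, RT, RW, RX, ST, SW, SX, TX, UV, WX
  2-simplices (8): QRT, QRW, QST, QSW, RTX, RWX, STX, SWX

so the chain groups are C_0 ≅ Z^9, C_1 ≅ Z^15, C_2 ≅ Z^8.

The boundary map ∂_1: C_1 → C_0 is given by ∂[p,q] = [q] − [p]. For instance
  ∂RX = X − R.
The 9×15 boundary matrix has rank 7 and Smith normal form diag(1,1,1,1,1,1,1).

∂_2: C_2 → C_1 sends each 2-simplex [p,q,r] to [q,r] − [p,r] + [p,q]. For instance
  ∂RWX = WX − RX + RW,
  ∂QRT = RT − QT + QR.
The resulting 15×8 matrix has rank 7, and its Smith normal form has invariant factors (1,1,1,1,1,1,1).

Now H_k = ker ∂_k / im ∂_{k+1}, so:

  H_1: rank ker ∂_1 − rank ∂_2 = (15 − 7) − 7 = 1, and the invariant factors of ∂_2 are all 1, so H_1 ≅ Z.

H_1 ≅ Z.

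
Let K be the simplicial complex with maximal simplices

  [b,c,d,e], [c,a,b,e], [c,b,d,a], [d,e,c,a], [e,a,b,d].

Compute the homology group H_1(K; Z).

Fix the vertex order a < b < c < d < e and write every simplex with vertices in increasing order. Then dim K = 3 and the simplices of K are:

  0-simplices (5): a, b, c, d, e
  1-simplices (10): ab, ac, ad, ae, bc, bd, be, cd, ce, de
  2-simplices (10): abc, abd, abe, acd, ace, ade, bcd, bce, bde, cde
  3-simplices (5): abcd, abce, abde, acde, bcde

Hence C_0 ≅ Z^5, C_1 ≅ Z^10, C_2 ≅ Z^10, C_3 ≅ Z^5.

∂_1: C_1 → C_0 is given by ∂[p,q] = [q] − [p]. For instance
  ∂ce = e − c.
This gives a 5×10 integer matrix of rank 4; reducing to Smith normal form yields diagonal entries (1,1,1,1).

∂_2: C_2 → C_1 acts by ∂[p,q,r] = [q,r] − [p,r] + [p,q]. For instance
  ∂ace = ce − ae + ac,
  ∂ade = de − ae + ad.
The resulting 10×10 matrix has rank 6, and its Smith normal form has invariant factors (1,1,1,1,1,1).

∂_3: C_3 → C_2 sends each 3-simplex σ to the alternating sum Σ_i (−1)^i (σ with its i-th vertex removed). For instance
  ∂abde = bde − ade + abe − abd,
  ∂abce = bce − ace + abe − abc.
As a 10×5 matrix over Z this has rank 4, with invariant factors (1,1,1,1).

Reading off H_k = ker ∂_k / im ∂_{k+1}:

  H_1: rank ker ∂_1 − rank ∂_2 = (10 − 4) − 6 = 0, and the invariant factors of ∂_2 are all 1, so H_1 = 0.

H_1 ≅ 0.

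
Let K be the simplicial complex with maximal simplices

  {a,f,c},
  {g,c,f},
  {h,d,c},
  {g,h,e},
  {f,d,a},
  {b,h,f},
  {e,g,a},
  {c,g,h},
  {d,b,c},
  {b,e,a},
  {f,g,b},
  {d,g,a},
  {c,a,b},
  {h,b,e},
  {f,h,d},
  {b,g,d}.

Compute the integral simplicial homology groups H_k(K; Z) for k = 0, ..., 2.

H_0 = Z,  H_1 = Z^2,  H_2 = Z.

Fix the vertex order a < b < c < d < e < f < g < h and write every simplex with vertices in increasing order. Then dim K = 2 and the simplices of K are:

  0-simplices (8): a, b, c, d, e, f, g, h
  1-simplices (24): ab, ac, ad, ae, af, ag, bc, bd, be, bf, bg, bh, cd, cf, cg, ch, df, dg, dh, eg, eh, fg, fh, gh
  2-simplices (16): abc, abe, acf, adf, adg, aeg, bcd, bdg, beh, bfg, bfh, cdh, cfg, cgh, dfh, egh

so the chain groups are C_0 ≅ Z^8, C_1 ≅ Z^24, C_2 ≅ Z^16.

The boundary map ∂_1: C_1 → C_0 sends each edge [p,q] (with p < q) to q − p.
This gives a 8×24 integer matrix of rank 7; reducing to Smith normal form yields diagonal entries (1,1,1,1,1,1,1).

Boundary ∂_2: C_2 → C_1 maps a triangle to the signed sum of its edges. For instance
  ∂bfh = fh − bh + bf,
  ∂adg = dg − ag + ad.
This gives a 24×16 integer matrix of rank 15; reducing to Smith normal form yields diagonal entries (1,1,1,1,1,1,1,1,1,1,1,1,1,1,1).

Now H_k = ker ∂_k / im ∂_{k+1}, so:

  H_0: rank C_0 − rank ∂_1 = 8 − 7 = 1, and the invariant factors of ∂_1 are all 1, so H_0 ≅ Z.
  H_1: rank ker ∂_1 − rank ∂_2 = (24 − 7) − 15 = 2, and the invariant factors of ∂_2 are all 1, so H_1 ≅ Z^2.
  H_2: rank ker ∂_2 − rank ∂_3 = (16 − 15) − 0 = 1, and there is no ∂_3, so H_2 ≅ Z.

As a check, the Euler characteristic is 8 − 24 + 16 = 0, which agrees with 1 − 2 + 1 = 0.
(K is a triangulation of the torus T^2.)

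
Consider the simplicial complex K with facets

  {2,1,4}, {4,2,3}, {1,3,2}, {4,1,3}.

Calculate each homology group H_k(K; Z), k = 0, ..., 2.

Order the vertices as 1 < 2 < 3 < 4. Listing each simplex with vertices in this order, K has dimension 2 with simplices:

  0-simplices (4): [1], [2], [3], [4]
  1-simplices (6): [1,2], [1,3], [1,4], [2,3], [2,4], [3,4]
  2-simplices (4): [1,2,3], [1,2,4], [1,3,4], [2,3,4]

giving chain groups C_0 ≅ Z^4, C_1 ≅ Z^6, C_2 ≅ Z^4.

Boundary ∂_1: C_1 → C_0 is given by ∂[p,q] = [q] − [p].
This gives a 4×6 integer matrix of rank 3; reducing to Smith normal form yields diagonal entries (1,1,1).

Boundary ∂_2: C_2 → C_1 sends each 2-simplex [p,q,r] to [q,r] − [p,r] + [p,q]. For instance
  ∂[1,2,4] = [2,4] − [1,4] + [1,2],
  ∂[1,3,4] = [3,4] − [1,4] + [1,3].
The 6×4 boundary matrix has rank 3 and Smith normal form diag(1,1,1).

Now H_k = ker ∂_k / im ∂_{k+1}, so:

  H_0: rank C_0 − rank ∂_1 = 4 − 3 = 1, and the invariant factors of ∂_1 are all 1, so H_0 ≅ Z.
  H_1: rank ker ∂_1 − rank ∂_2 = (6 − 3) − 3 = 0, and the invariant factors of ∂_2 are all 1, so H_1 ≅ 0.
  H_2: rank ker ∂_2 − rank ∂_3 = (4 − 3) − 0 = 1, and there is no ∂_3, so H_2 ≅ Z.

As a check, the Euler characteristic is 4 − 6 + 4 = 2, which agrees with 1 − 0 + 1 = 2.
(K is a triangulation of the 2-sphere S^2.)

H_0 ≅ Z,  H_1 = 0,  H_2 ≅ Z.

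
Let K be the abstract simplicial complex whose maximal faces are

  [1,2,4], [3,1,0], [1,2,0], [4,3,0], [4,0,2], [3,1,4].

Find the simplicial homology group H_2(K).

Order the vertices as 0 < 1 < 2 < 3 < 4. Listing each simplex with vertices in this order, K has dimension 2 with simplices:

  0-simplices (5): [0], [1], [2], [3], [4]
  1-simplices (9): [0,1], [0,2], [0,3], [0,4], [1,2], [1,3], [1,4], [2,4], [3,4]
  2-simplices (6): [0,1,2], [0,1,3], [0,2,4], [0,3,4], [1,2,4], [1,3,4]

so the chain groups are C_0 ≅ Z^5, C_1 ≅ Z^9, C_2 ≅ Z^6.

Boundary ∂_1: C_1 → C_0 maps an edge to its endpoints' difference, ∂[p,q] = q − p. For instance
  ∂[1,3] = [3] − [1].
The 5×9 boundary matrix has rank 4 and Smith normal form diag(1,1,1,1).

Boundary ∂_2: C_2 → C_1 sends each 2-simplex [p,q,r] to [q,r] − [p,r] + [p,q]. For instance
  ∂[0,3,4] = [3,4] − [0,4] + [0,3],
  ∂[1,3,4] = [3,4] − [1,4] + [1,3].
The 9×6 boundary matrix has rank 5 and Smith normal form diag(1,1,1,1,1).

Reading off H_k = ker ∂_k / im ∂_{k+1}:

  H_2: rank ker ∂_2 − rank ∂_3 = (6 − 5) − 0 = 1, and there is no ∂_3, so H_2 ≅ Z.

H_2 ≅ Z.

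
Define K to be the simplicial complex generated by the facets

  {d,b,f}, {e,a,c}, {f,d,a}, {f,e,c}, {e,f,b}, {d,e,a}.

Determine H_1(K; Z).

K has 6 vertices, 12 edges, 6 triangles.
rank ∂_1 = 5, rank ∂_2 = 6 ⇒ b_1 = 12 − 5 − 6 = 1; all invariant factors of ∂_2 are 1 so no torsion. So H_1 = Z.

H_1 = Z.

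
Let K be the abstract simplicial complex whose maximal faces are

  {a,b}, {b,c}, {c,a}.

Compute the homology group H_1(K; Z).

H_1 ≅ Z.

K has 3 vertices, 3 edges.
rank ∂_1 = 2, rank ∂_2 = 0 ⇒ b_1 = 3 − 2 − 0 = 1. So H_1 ≅ Z.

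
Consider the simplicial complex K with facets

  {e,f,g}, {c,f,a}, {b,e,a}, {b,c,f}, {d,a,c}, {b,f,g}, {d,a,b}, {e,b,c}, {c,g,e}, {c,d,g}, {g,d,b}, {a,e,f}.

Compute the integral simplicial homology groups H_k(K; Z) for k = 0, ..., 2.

K has 7 vertices, 18 edges, 12 triangles.
rank ∂_0 = 0, rank ∂_1 = 6 ⇒ b_0 = 7 − 0 − 6 = 1; all invariant factors of ∂_1 are 1 so no torsion. So H_0 ≅ Z.
rank ∂_1 = 6, rank ∂_2 = 12 ⇒ b_1 = 18 − 6 − 12 = 0; ∂_2 has invariant factor(s) [2] giving torsion. So H_1 ≅ Z/2.
rank ∂_2 = 12, rank ∂_3 = 0 ⇒ b_2 = 12 − 12 − 0 = 0. So H_2 ≅ 0.

H_0 = Z,  H_1 = Z/2,  H_2 = 0.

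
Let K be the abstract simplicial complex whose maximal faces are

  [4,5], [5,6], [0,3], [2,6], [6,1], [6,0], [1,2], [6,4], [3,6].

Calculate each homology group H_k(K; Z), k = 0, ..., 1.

Order the vertices as 0 < 1 < 2 < 3 < 4 < 5 < 6. Listing each simplex with vertices in this order, K has dimension 1 with simplices:

  0-simplices (7): [0], [1], [2], [3], [4], [5], [6]
  1-simplices (9): [0,3], [0,6], [1,2], [1,6], [2,6], [3,6], [4,5], [4,6], [5,6]

so the chain groups are C_0 ≅ Z^7, C_1 ≅ Z^9.

The boundary map ∂_1: C_1 → C_0 sends each edge [p,q] (with p < q) to q − p.
The 7×9 boundary matrix has rank 6 and Smith normal form diag(1,1,1,1,1,1).

Now H_k = ker ∂_k / im ∂_{k+1}, so:

  H_0: rank C_0 − rank ∂_1 = 7 − 6 = 1, and the invariant factors of ∂_1 are all 1, so H_0 ≅ Z.
  H_1: rank ker ∂_1 − rank ∂_2 = (9 − 6) − 0 = 3, and there is no ∂_2, so H_1 ≅ Z^3.

H_0 ≅ Z,  H_1 ≅ Z^3.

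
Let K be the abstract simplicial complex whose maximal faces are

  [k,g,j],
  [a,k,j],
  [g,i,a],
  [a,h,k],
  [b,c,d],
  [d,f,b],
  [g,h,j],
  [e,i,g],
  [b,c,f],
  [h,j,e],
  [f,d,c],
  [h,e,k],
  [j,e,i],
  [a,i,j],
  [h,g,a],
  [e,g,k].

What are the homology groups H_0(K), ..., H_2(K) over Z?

Order the vertices as a < b < c < d < e < f < g < h < i < j < k. Listing each simplex with vertices in this order, K has dimension 2 with simplices:

  0-simplices (11): a, b, c, d, e, f, g, h, i, j, k
  1-simplices (24): ag, ah, ai, aj, ak, bc, bd, bf, cd, cf, df, eg, eh, ei, ej, ek, gh, gi, gj, gk, hj, hk, ij, jk
  2-simplices (16): agh, agi, ahk, aij, ajk, bcd, bcf, bdf, cdf, egi, egk, ehj, ehk, eij, ghj, gjk

giving chain groups C_0 ≅ Z^11, C_1 ≅ Z^24, C_2 ≅ Z^16.

∂_1: C_1 → C_0 is given by ∂[p,q] = [q] − [p].
As a 11×24 matrix over Z this has rank 9, with invariant factors (1,1,1,1,1,1,1,1,1).

The boundary map ∂_2: C_2 → C_1 acts by ∂[p,q,r] = [q,r] − [p,r] + [p,q]. For instance
  ∂bcf = cf − bf + bc,
  ∂ahk = hk − ak + ah.
The resulting 24×16 matrix has rank 15, and its Smith normal form has invariant factors (1,1,1,1,1,1,1,1,1,1,1,1,1,1,2).

Reading off H_k = ker ∂_k / im ∂_{k+1}:

  H_0: rank C_0 − rank ∂_1 = 11 − 9 = 2, and the invariant factors of ∂_1 are all 1, so H_0 ≅ Z^2.
  H_1: rank ker ∂_1 − rank ∂_2 = (24 − 9) − 15 = 0, and ∂_2 has invariant factor 2 > 1, so H_1 ≅ Z/2.
  H_2: rank ker ∂_2 − rank ∂_3 = (16 − 15) − 0 = 1, and there is no ∂_3, so H_2 ≅ Z.

As a check, the Euler characteristic is 11 − 24 + 16 = 3, which agrees with 2 − 0 + 1 = 3.

H_0 = Z^2,  H_1 = Z/2,  H_2 = Z.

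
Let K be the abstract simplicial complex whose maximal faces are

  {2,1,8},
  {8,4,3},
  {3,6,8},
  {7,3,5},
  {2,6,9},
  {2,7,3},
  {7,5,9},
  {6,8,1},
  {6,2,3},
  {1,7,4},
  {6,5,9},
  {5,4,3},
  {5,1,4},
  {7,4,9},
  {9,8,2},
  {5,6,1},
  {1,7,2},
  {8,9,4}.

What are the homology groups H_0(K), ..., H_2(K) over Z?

H_0 ≅ Z,  H_1 ≅ Z ⊕ Z/2Z,  H_2 = 0.

We work with the vertex ordering 1 < 2 < 3 < 4 < 5 < 6 < 7 < 8 < 9. The simplices of K, each written with vertices in increasing order, are:

  0-simplices (9): [1], [2], [3], [4], [5], [6], [7], [8], [9]
  1-simplices (27): (27 of them)
  2-simplices (18): [1,2,7], [1,2,8], [1,4,5], [1,4,7], [1,5,6], [1,6,8], [2,3,6], [2,3,7], [2,6,9], [2,8,9], [3,4,5], [3,4,8], [3,5,7], [3,6,8], [4,7,9], [4,8,9], [5,6,9], [5,7,9]

Hence C_0 ≅ Z^9, C_1 ≅ Z^27, C_2 ≅ Z^18.

∂_1: C_1 → C_0 is given by ∂[p,q] = [q] − [p]. For instance
  ∂[1,8] = [8] − [1].
The resulting 9×27 matrix has rank 8, and its Smith normal form has invariant factors (1,1,1,1,1,1,1,1).

∂_2: C_2 → C_1 sends each 2-simplex [p,q,r] to [q,r] − [p,r] + [p,q]. For instance
  ∂[2,8,9] = [8,9] − [2,9] + [2,8],
  ∂[3,5,7] = [5,7] − [3,7] + [3,5].
As a 27×18 matrix over Z this has rank 18, with invariant factors (1,1,1,1,1,1,1,1,1,1,1,1,1,1,1,1,1,2).

Reading off H_k = ker ∂_k / im ∂_{k+1}:

  H_0: rank C_0 − rank ∂_1 = 9 − 8 = 1, and the invariant factors of ∂_1 are all 1, so H_0 ≅ Z.
  H_1: rank ker ∂_1 − rank ∂_2 = (27 − 8) − 18 = 1, and ∂_2 has invariant factor 2 > 1, so H_1 ≅ Z ⊕ Z/2Z.
  H_2: rank ker ∂_2 − rank ∂_3 = (18 − 18) − 0 = 0, and there is no ∂_3, so H_2 ≅ 0.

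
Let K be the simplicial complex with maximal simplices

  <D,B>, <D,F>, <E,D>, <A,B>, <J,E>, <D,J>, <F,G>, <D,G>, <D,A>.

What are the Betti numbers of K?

b_0 = 1, b_1 = 3.

Fix the vertex order A < B < D < E < F < G < J and write every simplex with vertices in increasing order. Then dim K = 1 and the simplices of K are:

  0-simplices (7): A, B, D, E, F, G, J
  1-simplices (9): AB, AD, BD, DE, DF, DG, DJ, EJ, FG

Hence C_0 ≅ Z^7, C_1 ≅ Z^9.

The boundary map ∂_1: C_1 → C_0 sends each edge [p,q] (with p < q) to q − p.
This gives a 7×9 integer matrix of rank 6; reducing to Smith normal form yields diagonal entries (1,1,1,1,1,1).

Now H_k = ker ∂_k / im ∂_{k+1}, so:

  H_0: rank C_0 − rank ∂_1 = 7 − 6 = 1, and the invariant factors of ∂_1 are all 1, so H_0 ≅ Z.
  H_1: rank ker ∂_1 − rank ∂_2 = (9 − 6) − 0 = 3, and there is no ∂_2, so H_1 ≅ Z^3.

Hence the Betti numbers are b_0 = 1, b_1 = 3.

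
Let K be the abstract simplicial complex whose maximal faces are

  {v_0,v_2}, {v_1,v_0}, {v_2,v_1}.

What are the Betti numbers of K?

K has 3 vertices, 3 edges.
rank ∂_0 = 0, rank ∂_1 = 2 ⇒ b_0 = 3 − 0 − 2 = 1; all invariant factors of ∂_1 are 1 so no torsion. So H_0 = Z.
rank ∂_1 = 2, rank ∂_2 = 0 ⇒ b_1 = 3 − 2 − 0 = 1. So H_1 = Z.

b_0 = 1, b_1 = 1.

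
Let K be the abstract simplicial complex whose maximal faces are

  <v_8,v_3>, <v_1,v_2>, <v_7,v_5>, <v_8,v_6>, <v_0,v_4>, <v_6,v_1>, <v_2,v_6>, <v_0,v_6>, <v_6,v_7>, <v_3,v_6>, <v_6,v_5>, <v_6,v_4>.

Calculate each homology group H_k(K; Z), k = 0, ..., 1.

H_0 ≅ Z,  H_1 ≅ Z^4.

Fix the vertex order v_0 < v_1 < v_2 < v_3 < v_4 < v_5 < v_6 < v_7 < v_8 and write every simplex with vertices in increasing order. Then dim K = 1 and the simplices of K are:

  0-simplices (9): [v_0], [v_1], [v_2], [v_3], [v_4], [v_5], [v_6], [v_7], [v_8]
  1-simplices (12): [v_0,v_4], [v_0,v_6], [v_1,v_2], [v_1,v_6], [v_2,v_6], [v_3,v_6], [v_3,v_8], [v_4,v_6], [v_5,v_6], [v_5,v_7], [v_6,v_7], [v_6,v_8]

so the chain groups are C_0 ≅ Z^9, C_1 ≅ Z^12.

∂_1: C_1 → C_0 sends each edge [p,q] (with p < q) to q − p.
The 9×12 boundary matrix has rank 8 and Smith normal form diag(1,1,1,1,1,1,1,1).

From H_k ≅ ker(∂_k) / im(∂_{k+1}) we obtain:

  H_0: rank C_0 − rank ∂_1 = 9 − 8 = 1, and the invariant factors of ∂_1 are all 1, so H_0 = Z.
  H_1: rank ker ∂_1 − rank ∂_2 = (12 − 8) − 0 = 4, and there is no ∂_2, so H_1 = Z^4.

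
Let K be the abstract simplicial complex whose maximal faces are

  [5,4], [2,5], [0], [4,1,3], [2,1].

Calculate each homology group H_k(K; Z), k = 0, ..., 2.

We work with the vertex ordering 0 < 1 < 2 < 3 < 4 < 5. The simplices of K, each written with vertices in increasing order, are:

  0-simplices (6): [0], [1], [2], [3], [4], [5]
  1-simplices (6): [1,2], [1,3], [1,4], [2,5], [3,4], [4,5]
  2-simplices (1): [1,3,4]

giving chain groups C_0 ≅ Z^6, C_1 ≅ Z^6, C_2 ≅ Z^1.

Boundary ∂_1: C_1 → C_0 maps an edge to its endpoints' difference, ∂[p,q] = q − p. For instance
  ∂[1,4] = [4] − [1].
The 6×6 boundary matrix has rank 4 and Smith normal form diag(1,1,1,1).

The boundary map ∂_2: C_2 → C_1 acts by ∂[p,q,r] = [q,r] − [p,r] + [p,q]. For instance
  ∂[1,3,4] = [3,4] − [1,4] + [1,3].
The 6×1 boundary matrix has rank 1 and Smith normal form diag(1).

Now H_k = ker ∂_k / im ∂_{k+1}, so:

  H_0: rank C_0 − rank ∂_1 = 6 − 4 = 2, and the invariant factors of ∂_1 are all 1, so H_0 ≅ Z^2.
  H_1: rank ker ∂_1 − rank ∂_2 = (6 − 4) − 1 = 1, and the invariant factors of ∂_2 are all 1, so H_1 ≅ Z.
  H_2: rank ker ∂_2 − rank ∂_3 = (1 − 1) − 0 = 0, and there is no ∂_3, so H_2 ≅ 0.

H_0 ≅ Z^2,  H_1 ≅ Z,  H_2 = 0.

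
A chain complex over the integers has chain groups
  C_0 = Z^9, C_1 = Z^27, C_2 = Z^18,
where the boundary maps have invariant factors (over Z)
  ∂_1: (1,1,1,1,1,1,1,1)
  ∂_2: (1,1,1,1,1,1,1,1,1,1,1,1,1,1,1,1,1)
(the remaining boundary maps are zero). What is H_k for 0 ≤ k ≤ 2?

H_0: b_0 = 9 − 0 − 8 = 1; torsion from ∂_1 factors > 1: none. So H_0 ≅ Z.
H_1: b_1 = 27 − 8 − 17 = 2; torsion from ∂_2 factors > 1: none. So H_1 ≅ Z^2.
H_2: b_2 = 18 − 17 − 0 = 1; torsion from ∂_3 factors > 1: none. So H_2 ≅ Z.

H_0 ≅ Z,  H_1 ≅ Z^2,  H_2 ≅ Z.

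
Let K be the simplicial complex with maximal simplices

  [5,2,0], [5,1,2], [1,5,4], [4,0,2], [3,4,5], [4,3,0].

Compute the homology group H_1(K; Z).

Order the vertices as 0 < 1 < 2 < 3 < 4 < 5. Listing each simplex with vertices in this order, K has dimension 2 with simplices:

  0-simplices (6): [0], [1], [2], [3], [4], [5]
  1-simplices (12): [0,2], [0,3], [0,4], [0,5], [1,2], [1,4], [1,5], [2,4], [2,5], [3,4], [3,5], [4,5]
  2-simplices (6): [0,2,4], [0,2,5], [0,3,4], [1,2,5], [1,4,5], [3,4,5]

giving chain groups C_0 ≅ Z^6, C_1 ≅ Z^12, C_2 ≅ Z^6.

Boundary ∂_1: C_1 → C_0 is given by ∂[p,q] = [q] − [p]. For instance
  ∂[0,2] = [2] − [0].
As a 6×12 matrix over Z this has rank 5, with invariant factors (1,1,1,1,1).

Boundary ∂_2: C_2 → C_1 sends each 2-simplex [p,q,r] to [q,r] − [p,r] + [p,q]. For instance
  ∂[3,4,5] = [4,5] − [3,5] + [3,4],
  ∂[0,2,5] = [2,5] − [0,5] + [0,2].
This gives a 12×6 integer matrix of rank 6; reducing to Smith normal form yields diagonal entries (1,1,1,1,1,1).

Now H_k = ker ∂_k / im ∂_{k+1}, so:

  H_1: rank ker ∂_1 − rank ∂_2 = (12 − 5) − 6 = 1, and the invariant factors of ∂_2 are all 1, so H_1 = Z.

H_1 = Z.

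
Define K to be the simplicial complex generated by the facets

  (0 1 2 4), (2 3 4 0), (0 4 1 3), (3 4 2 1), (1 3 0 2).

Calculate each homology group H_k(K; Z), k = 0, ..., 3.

H_0 = Z,  H_1 = 0,  H_2 = 0,  H_3 = Z.

Take the total order 0 < 1 < 2 < 3 < 4 on the vertex set. Then K (dimension 3) consists of the simplices:

  0-simplices (5): [0], [1], [2], [3], [4]
  1-simplices (10): [0,1], [0,2], [0,3], [0,4], [1,2], [1,3], [1,4], [2,3], [2,4], [3,4]
  2-simplices (10): [0,1,2], [0,1,3], [0,1,4], [0,2,3], [0,2,4], [0,3,4], [1,2,3], [1,2,4], [1,3,4], [2,3,4]
  3-simplices (5): [0,1,2,3], [0,1,2,4], [0,1,3,4], [0,2,3,4], [1,2,3,4]

so the chain groups are C_0 ≅ Z^5, C_1 ≅ Z^10, C_2 ≅ Z^10, C_3 ≅ Z^5.

Boundary ∂_1: C_1 → C_0 maps an edge to its endpoints' difference, ∂[p,q] = q − p. For instance
  ∂[1,3] = [3] − [1].
This gives a 5×10 integer matrix of rank 4; reducing to Smith normal form yields diagonal entries (1,1,1,1).

Boundary ∂_2: C_2 → C_1 sends each 2-simplex [p,q,r] to [q,r] − [p,r] + [p,q]. For instance
  ∂[2,3,4] = [3,4] − [2,4] + [2,3],
  ∂[0,1,3] = [1,3] − [0,3] + [0,1].
This gives a 10×10 integer matrix of rank 6; reducing to Smith normal form yields diagonal entries (1,1,1,1,1,1).

Boundary ∂_3: C_3 → C_2 sends each 3-simplex σ to the alternating sum Σ_i (−1)^i (σ with its i-th vertex removed). For instance
  ∂[0,1,2,3] = [1,2,3] − [0,2,3] + [0,1,3] − [0,1,2],
  ∂[0,1,3,4] = [1,3,4] − [0,3,4] + [0,1,4] − [0,1,3].
As a 10×5 matrix over Z this has rank 4, with invariant factors (1,1,1,1).

Reading off H_k = ker ∂_k / im ∂_{k+1}:

  H_0: rank C_0 − rank ∂_1 = 5 − 4 = 1, and the invariant factors of ∂_1 are all 1, so H_0 = Z.
  H_1: rank ker ∂_1 − rank ∂_2 = (10 − 4) − 6 = 0, and the invariant factors of ∂_2 are all 1, so H_1 = 0.
  H_2: rank ker ∂_2 − rank ∂_3 = (10 − 6) − 4 = 0, and the invariant factors of ∂_3 are all 1, so H_2 = 0.
  H_3: rank ker ∂_3 − rank ∂_4 = (5 − 4) − 0 = 1, and there is no ∂_4, so H_3 = Z.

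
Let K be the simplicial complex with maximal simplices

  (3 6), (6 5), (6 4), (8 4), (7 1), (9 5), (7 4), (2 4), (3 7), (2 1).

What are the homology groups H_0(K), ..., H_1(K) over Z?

H_0 = Z,  H_1 = Z^2.

Order the vertices as 1 < 2 < 3 < 4 < 5 < 6 < 7 < 8 < 9. Listing each simplex with vertices in this order, K has dimension 1 with simplices:

  0-simplices (9): [1], [2], [3], [4], [5], [6], [7], [8], [9]
  1-simplices (10): [1,2], [1,7], [2,4], [3,6], [3,7], [4,6], [4,7], [4,8], [5,6], [5,9]

giving chain groups C_0 ≅ Z^9, C_1 ≅ Z^10.

The boundary map ∂_1: C_1 → C_0 maps an edge to its endpoints' difference, ∂[p,q] = q − p. For instance
  ∂[4,8] = [8] − [4].
The 9×10 boundary matrix has rank 8 and Smith normal form diag(1,1,1,1,1,1,1,1).

Reading off H_k = ker ∂_k / im ∂_{k+1}:

  H_0: rank C_0 − rank ∂_1 = 9 − 8 = 1, and the invariant factors of ∂_1 are all 1, so H_0 = Z.
  H_1: rank ker ∂_1 − rank ∂_2 = (10 − 8) − 0 = 2, and there is no ∂_2, so H_1 = Z^2.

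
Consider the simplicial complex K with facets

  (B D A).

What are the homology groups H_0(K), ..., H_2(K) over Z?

Order the vertices as A < B < D. Listing each simplex with vertices in this order, K has dimension 2 with simplices:

  0-simplices (3): A, B, D
  1-simplices (3): AB, AD, BD
  2-simplices (1): ABD

so the chain groups are C_0 ≅ Z^3, C_1 ≅ Z^3, C_2 ≅ Z^1.

Boundary ∂_1: C_1 → C_0 maps an edge to its endpoints' difference, ∂[p,q] = q − p. For instance
  ∂AD = D − A.
The 3×3 boundary matrix has rank 2 and Smith normal form diag(1,1).

∂_2: C_2 → C_1 maps a triangle to the signed sum of its edges. For instance
  ∂ABD = BD − AD + AB.
The resulting 3×1 matrix has rank 1, and its Smith normal form has invariant factors (1).

Now H_k = ker ∂_k / im ∂_{k+1}, so:

  H_0: rank C_0 − rank ∂_1 = 3 − 2 = 1, and the invariant factors of ∂_1 are all 1, so H_0 ≅ Z.
  H_1: rank ker ∂_1 − rank ∂_2 = (3 − 2) − 1 = 0, and the invariant factors of ∂_2 are all 1, so H_1 ≅ 0.
  H_2: rank ker ∂_2 − rank ∂_3 = (1 − 1) − 0 = 0, and there is no ∂_3, so H_2 ≅ 0.

As a check, the Euler characteristic is 3 − 3 + 1 = 1, which agrees with 1 − 0 + 0 = 1.
(K is a triangulation of the 2-simplex.)

H_0 = Z,  H_1 = 0,  H_2 = 0.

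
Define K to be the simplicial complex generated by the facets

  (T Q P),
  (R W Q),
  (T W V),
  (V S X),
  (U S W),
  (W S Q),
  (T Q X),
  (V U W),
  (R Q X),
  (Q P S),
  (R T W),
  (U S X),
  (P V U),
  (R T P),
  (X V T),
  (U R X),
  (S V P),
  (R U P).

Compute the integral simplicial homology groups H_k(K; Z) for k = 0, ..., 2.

H_0 ≅ Z,  H_1 ≅ Z ⊕ Z/2,  H_2 = 0.

Take the total order P < Q < R < S < T < U < V < W < X on the vertex set. Then K (dimension 2) consists of the simplices:

  0-simplices (9): P, Q, R, S, T, U, V, W, X
  1-simplices (27): PQ, PR, PS, PT, PU, PV, QR, QS, QT, QW, QX, RT, RU, RW, RX, SU, SV, SW, SX, TV, TW, TX, UV, UW, UX, VW, VX
  2-simplices (18): PQS, PQT, PRT, PRU, PSV, PUV, QRW, QRX, QSW, QTX, RTW, RUX, SUW, SUX, SVX, TVW, TVX, UVW

Hence C_0 ≅ Z^9, C_1 ≅ Z^27, C_2 ≅ Z^18.

Boundary ∂_1: C_1 → C_0 sends each edge [p,q] (with p < q) to q − p. For instance
  ∂RU = U − R.
This gives a 9×27 integer matrix of rank 8; reducing to Smith normal form yields diagonal entries (1,1,1,1,1,1,1,1).

The boundary map ∂_2: C_2 → C_1 maps a triangle to the signed sum of its edges. For instance
  ∂RTW = TW − RW + RT,
  ∂RUX = UX − RX + RU.
The resulting 27×18 matrix has rank 18, and its Smith normal form has invariant factors (1,1,1,1,1,1,1,1,1,1,1,1,1,1,1,1,1,2).

Now H_k = ker ∂_k / im ∂_{k+1}, so:

  H_0: rank C_0 − rank ∂_1 = 9 − 8 = 1, and the invariant factors of ∂_1 are all 1, so H_0 = Z.
  H_1: rank ker ∂_1 − rank ∂_2 = (27 − 8) − 18 = 1, and ∂_2 has invariant factor 2 > 1, so H_1 = Z ⊕ Z/2.
  H_2: rank ker ∂_2 − rank ∂_3 = (18 − 18) − 0 = 0, and there is no ∂_3, so H_2 = 0.

(K is a triangulation of the Klein bottle.)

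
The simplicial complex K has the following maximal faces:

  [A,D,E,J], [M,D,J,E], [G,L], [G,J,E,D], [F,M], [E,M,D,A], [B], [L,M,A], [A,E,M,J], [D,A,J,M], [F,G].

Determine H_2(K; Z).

Take the total order A < B < D < E < F < G < J < L < M on the vertex set. Then K (dimension 3) consists of the simplices:

  0-simplices (9): A, B, D, E, F, G, J, L, M
  1-simplices (18): AD, AE, AJ, AL, AM, DE, DG, DJ, DM, EG, EJ, EM, FG, FM, GJ, GL, JM, LM
  2-simplices (14): ADE, ADJ, ADM, AEJ, AEM, AJM, ALM, DEG, DEJ, DEM, DGJ, DJM, EGJ, EJM
  3-simplices (6): ADEJ, ADEM, ADJM, AEJM, DEGJ, DEJM

so the chain groups are C_0 ≅ Z^9, C_1 ≅ Z^18, C_2 ≅ Z^14, C_3 ≅ Z^6.

The boundary map ∂_1: C_1 → C_0 sends each edge [p,q] (with p < q) to q − p.
As a 9×18 matrix over Z this has rank 7, with invariant factors (1,1,1,1,1,1,1).

The boundary map ∂_2: C_2 → C_1 acts by ∂[p,q,r] = [q,r] − [p,r] + [p,q]. For instance
  ∂DEJ = EJ − DJ + DE,
  ∂ADJ = DJ − AJ + AD.
The 18×14 boundary matrix has rank 9 and Smith normal form diag(1,1,1,1,1,1,1,1,1).

∂_3: C_3 → C_2 sends each 3-simplex σ to the alternating sum Σ_i (−1)^i (σ with its i-th vertex removed). For instance
  ∂ADEM = DEM − AEM + ADM − ADE,
  ∂ADEJ = DEJ − AEJ + ADJ − ADE.
As a 14×6 matrix over Z this has rank 5, with invariant factors (1,1,1,1,1).

Reading off H_k = ker ∂_k / im ∂_{k+1}:

  H_2: rank ker ∂_2 − rank ∂_3 = (14 − 9) − 5 = 0, and the invariant factors of ∂_3 are all 1, so H_2 ≅ 0.

H_2 ≅ 0.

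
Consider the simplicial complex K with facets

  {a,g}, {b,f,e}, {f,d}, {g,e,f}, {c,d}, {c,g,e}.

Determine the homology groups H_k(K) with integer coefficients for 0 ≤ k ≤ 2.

H_0 = Z,  H_1 = Z,  H_2 = 0.

Order the vertices as a < b < c < d < e < f < g. Listing each simplex with vertices in this order, K has dimension 2 with simplices:

  0-simplices (7): a, b, c, d, e, f, g
  1-simplices (10): ag, be, bf, cd, ce, cg, df, ef, eg, fg
  2-simplices (3): bef, ceg, efg

giving chain groups C_0 ≅ Z^7, C_1 ≅ Z^10, C_2 ≅ Z^3.

∂_1: C_1 → C_0 sends each edge [p,q] (with p < q) to q − p. For instance
  ∂df = f − d.
The 7×10 boundary matrix has rank 6 and Smith normal form diag(1,1,1,1,1,1).

The boundary map ∂_2: C_2 → C_1 maps a triangle to the signed sum of its edges. For instance
  ∂bef = ef − bf + be,
  ∂ceg = eg − cg + ce.
As a 10×3 matrix over Z this has rank 3, with invariant factors (1,1,1).

Now H_k = ker ∂_k / im ∂_{k+1}, so:

  H_0: rank C_0 − rank ∂_1 = 7 − 6 = 1, and the invariant factors of ∂_1 are all 1, so H_0 = Z.
  H_1: rank ker ∂_1 − rank ∂_2 = (10 − 6) − 3 = 1, and the invariant factors of ∂_2 are all 1, so H_1 = Z.
  H_2: rank ker ∂_2 − rank ∂_3 = (3 − 3) − 0 = 0, and there is no ∂_3, so H_2 = 0.

As a check, the Euler characteristic is 7 − 10 + 3 = 0, which agrees with 1 − 1 + 0 = 0.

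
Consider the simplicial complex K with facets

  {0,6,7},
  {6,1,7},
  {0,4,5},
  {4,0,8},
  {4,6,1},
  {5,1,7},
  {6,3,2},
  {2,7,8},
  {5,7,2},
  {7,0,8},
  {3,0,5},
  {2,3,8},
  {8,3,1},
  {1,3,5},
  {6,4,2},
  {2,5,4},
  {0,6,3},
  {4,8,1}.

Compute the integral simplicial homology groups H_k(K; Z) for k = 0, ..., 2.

H_0 = Z,  H_1 = Z^2,  H_2 = Z.

Fix the vertex order 0 < 1 < 2 < 3 < 4 < 5 < 6 < 7 < 8 and write every simplex with vertices in increasing order. Then dim K = 2 and the simplices of K are:

  0-simplices (9): [0], [1], [2], [3], [4], [5], [6], [7], [8]
  1-simplices (27): (27 of them)
  2-simplices (18): [0,3,5], [0,3,6], [0,4,5], [0,4,8], [0,6,7], [0,7,8], [1,3,5], [1,3,8], [1,4,6], [1,4,8], [1,5,7], [1,6,7], [2,3,6], [2,3,8], [2,4,5], [2,4,6], [2,5,7], [2,7,8]

Hence C_0 ≅ Z^9, C_1 ≅ Z^27, C_2 ≅ Z^18.

Boundary ∂_1: C_1 → C_0 sends each edge [p,q] (with p < q) to q − p. For instance
  ∂[1,4] = [4] − [1].
As a 9×27 matrix over Z this has rank 8, with invariant factors (1,1,1,1,1,1,1,1).

Boundary ∂_2: C_2 → C_1 acts by ∂[p,q,r] = [q,r] − [p,r] + [p,q]. For instance
  ∂[0,3,5] = [3,5] − [0,5] + [0,3],
  ∂[1,3,8] = [3,8] − [1,8] + [1,3].
As a 27×18 matrix over Z this has rank 17, with invariant factors (1,1,1,1,1,1,1,1,1,1,1,1,1,1,1,1,1).

Reading off H_k = ker ∂_k / im ∂_{k+1}:

  H_0: rank C_0 − rank ∂_1 = 9 − 8 = 1, and the invariant factors of ∂_1 are all 1, so H_0 ≅ Z.
  H_1: rank ker ∂_1 − rank ∂_2 = (27 − 8) − 17 = 2, and the invariant factors of ∂_2 are all 1, so H_1 ≅ Z^2.
  H_2: rank ker ∂_2 − rank ∂_3 = (18 − 17) − 0 = 1, and there is no ∂_3, so H_2 ≅ Z.

As a check, the Euler characteristic is 9 − 27 + 18 = 0, which agrees with 1 − 2 + 1 = 0.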